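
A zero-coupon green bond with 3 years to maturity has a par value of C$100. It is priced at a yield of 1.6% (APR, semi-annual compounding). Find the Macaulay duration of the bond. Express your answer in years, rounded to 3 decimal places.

3.000 years

A zero-coupon bond has a single cash flow at maturity, so its Macaulay duration equals its maturity: 3 years.
(Equivalently: 6 semi-annual periods ÷ 2 = 3 years.)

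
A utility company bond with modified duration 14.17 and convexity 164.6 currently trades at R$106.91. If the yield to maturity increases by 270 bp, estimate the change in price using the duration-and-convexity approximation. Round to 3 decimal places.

Duration effect: -D_mod·Δy = -14.17 × (+0.027) = -0.382590
Convexity effect: ½·C·(Δy)² = 0.5 × 164.6 × (0.027)² = +0.0599967
ΔP/P ≈ -0.382590 + 0.0599967 = -0.3225933
ΔP ≈ 106.91 × (-0.3225933) = -34.488449703.

-R$34.488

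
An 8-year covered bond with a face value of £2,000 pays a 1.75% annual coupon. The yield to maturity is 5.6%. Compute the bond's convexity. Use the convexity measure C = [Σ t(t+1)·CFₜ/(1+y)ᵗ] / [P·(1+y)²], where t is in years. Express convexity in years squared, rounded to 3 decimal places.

58.704

With y = 0.056:
  t   CF        PV=CF/(1+0.056)^t    t·PV        t(t+1)·PV
  1        35.00        33.1439        33.1439          66.2879
  2        35.00        31.3863        62.7726         188.3178
  3        35.00        29.7219        89.1656         356.6626
  4        35.00        28.1457       112.5829         562.9144
  5        35.00        26.6531       133.2657         799.5943
  6        35.00        25.2397       151.4383       1,060.0682
  7        35.00        23.9013       167.3088       1,338.4700
  8     2,035.00     1,315.9915    10,527.9316      94,751.3845
  Σ                  1,514.1834    11,277.6095      99,123.6998
P = 1,514.1834.
Convexity = Σ t(t+1)·PV / [P·(1+y)²] = 99,123.6998 / (1,514.1834 × 1.115136) = 58.70447.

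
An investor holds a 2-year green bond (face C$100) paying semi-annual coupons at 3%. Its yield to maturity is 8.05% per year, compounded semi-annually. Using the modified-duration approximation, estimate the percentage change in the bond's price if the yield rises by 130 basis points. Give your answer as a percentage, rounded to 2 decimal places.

Periodic yield y = 0.04025. Modified duration first:
  t   CF        PV=CF/(1+0.04025)^t    t·PV
  1         1.50         1.4420         1.4420
  2         1.50         1.3862         2.7723
  3         1.50         1.3325         3.9976
  4       101.50        86.6792       346.7170
  Σ                     90.8399       354.9289
P = 90.8399; D_Mac = 3.90719 half-year periods = 1.95360 yrs; D_mod = 1.95360/(1+0.04025) = 1.87801 yrs.
ΔP/P ≈ -D_mod · Δy = -1.87801 × (+0.013) = -0.024414 = -2.4414%.

-2.44%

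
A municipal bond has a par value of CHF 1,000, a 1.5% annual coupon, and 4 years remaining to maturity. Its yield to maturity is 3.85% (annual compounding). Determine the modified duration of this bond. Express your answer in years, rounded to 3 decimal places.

3.763 years

Periodic yield y = 0.0385. First find Macaulay duration:
  t   CF        PV=CF/(1+0.0385)^t    t·PV
  1        15.00        14.4439        14.4439
  2        15.00        13.9084        27.8169
  3        15.00        13.3928        40.1784
  4     1,015.00       872.6499     3,490.5996
  Σ                    914.3950     3,573.0388
P = 914.3950; Macaulay duration = 3,573.0388 / 914.3950 = 3.90754 years.
Modified duration = D_Mac / (1 + y) = 3.90754 / 1.0385 = 3.76268 years.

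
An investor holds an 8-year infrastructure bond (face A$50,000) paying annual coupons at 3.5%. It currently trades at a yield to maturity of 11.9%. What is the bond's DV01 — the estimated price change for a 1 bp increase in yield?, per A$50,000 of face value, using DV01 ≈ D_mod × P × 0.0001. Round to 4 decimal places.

A$17.5951

Periodic yield y = 0.119.
  t   CF        PV=CF/(1+0.119)^t    t·PV
  1     1,750.00     1,563.8963     1,563.8963
  2     1,750.00     1,397.5839     2,795.1677
  3     1,750.00     1,248.9579     3,746.8736
  4     1,750.00     1,116.1375     4,464.5500
  5     1,750.00       997.4419     4,987.2096
  6     1,750.00       891.3690     5,348.2140
  7     1,750.00       796.5764     5,576.0349
  8    51,750.00    21,050.8512   168,406.8098
  Σ                 29,062.8141   196,888.7560
P = 29,062.8141; D_Mac = 6.77459 yrs; D_mod = 6.05415 yrs.
DV01 ≈ 6.05415 × 29,062.8141 × 0.0001 = 17.595063.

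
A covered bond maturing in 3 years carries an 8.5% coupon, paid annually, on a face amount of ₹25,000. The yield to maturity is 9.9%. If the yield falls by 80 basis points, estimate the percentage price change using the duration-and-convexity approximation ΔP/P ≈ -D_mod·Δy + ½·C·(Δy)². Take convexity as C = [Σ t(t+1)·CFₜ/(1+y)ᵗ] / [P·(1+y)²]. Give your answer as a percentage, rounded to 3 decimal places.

With y = 0.099:
  t   CF        PV=CF/(1+0.099)^t    t·PV        t(t+1)·PV
  1     2,125.00     1,933.5760     1,933.5760       3,867.1520
  2     2,125.00     1,759.3958     3,518.7916      10,556.3748
  3    27,125.00    20,435.0954    61,305.2862     245,221.1448
  Σ                 24,128.0672    66,757.6538     259,644.6716
P = 24,128.0672; D_Mac = 2.76680 yrs; D_mod = 2.51757 yrs; C = 8.90967.
Duration effect: -2.51757 × (-0.008) = +0.020141
Convexity effect: 0.5 × 8.90967 × (-0.008)² = +0.0002851
ΔP/P ≈ +0.020141 + 0.0002851 = +0.020426 = +2.0426%.

+2.043%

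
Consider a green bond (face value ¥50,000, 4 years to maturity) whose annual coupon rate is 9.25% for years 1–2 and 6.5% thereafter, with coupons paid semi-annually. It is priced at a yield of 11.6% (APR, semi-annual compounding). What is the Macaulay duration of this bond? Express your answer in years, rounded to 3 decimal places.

3.415 years

Periodic yield y = 0.058. Discount each cash flow and weight by its period:
  t   CF        PV=CF/(1+0.058)^t    t·PV
  1     2,312.50     2,185.7278     2,185.7278
  2     2,312.50     2,065.9053     4,131.8106
  3     2,312.50     1,952.6515     5,857.9545
  4     2,312.50     1,845.6063     7,382.4253
  5     1,625.00     1,225.8153     6,129.0763
  6     1,625.00     1,158.6156     6,951.6934
  7     1,625.00     1,095.0998     7,665.6985
  8    51,625.00    32,883.2492   263,065.9932
  Σ                 44,412.6707   303,370.3796
Price P = Σ PV = 44,412.6707.
Macaulay duration = Σ(t·PV) / P = 303,370.3796 / 44,412.6707 = 6.83072 half-year periods.
In years: 6.83072 / 2 = 3.41536 years.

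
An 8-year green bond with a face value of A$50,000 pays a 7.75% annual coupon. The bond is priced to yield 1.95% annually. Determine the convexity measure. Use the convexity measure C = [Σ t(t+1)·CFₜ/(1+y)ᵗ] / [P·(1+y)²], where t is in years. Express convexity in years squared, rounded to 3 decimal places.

With y = 0.0195:
  t   CF        PV=CF/(1+0.0195)^t    t·PV        t(t+1)·PV
  1     3,875.00     3,800.8828     3,800.8828       7,601.7656
  2     3,875.00     3,728.1832     7,456.3664      22,369.0993
  3     3,875.00     3,656.8742    10,970.6225      43,882.4900
  4     3,875.00     3,586.9291    14,347.7162      71,738.5810
  5     3,875.00     3,518.3218    17,591.6089     105,549.6533
  6     3,875.00     3,451.0268    20,706.1605     144,943.1237
  7     3,875.00     3,385.0189    23,695.1322     189,561.0576
  8    53,875.00    46,162.5129   369,300.1034   3,323,700.9306
  Σ                 71,289.7496   467,868.5929   3,909,346.7010
P = 71,289.7496.
Convexity = Σ t(t+1)·PV / [P·(1+y)²] = 3,909,346.7010 / (71,289.7496 × 1.039380) = 52.75974.

52.760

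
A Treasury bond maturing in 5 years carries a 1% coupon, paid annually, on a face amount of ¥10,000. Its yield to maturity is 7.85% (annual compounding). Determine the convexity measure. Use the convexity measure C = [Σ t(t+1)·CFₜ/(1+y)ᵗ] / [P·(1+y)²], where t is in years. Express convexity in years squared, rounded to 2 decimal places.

With y = 0.0785:
  t   CF        PV=CF/(1+0.0785)^t    t·PV        t(t+1)·PV
  1       100.00        92.7214        92.7214         185.4427
  2       100.00        85.9725       171.9451         515.8352
  3       100.00        79.7149       239.1447         956.5789
  4       100.00        73.9128       295.6510       1,478.2551
  5    10,100.00     6,921.8252    34,609.1259     207,654.7555
  Σ                  7,254.1467    35,408.5881     210,790.8674
P = 7,254.1467.
Convexity = Σ t(t+1)·PV / [P·(1+y)²] = 210,790.8674 / (7,254.1467 × 1.163162) = 24.98188.

24.98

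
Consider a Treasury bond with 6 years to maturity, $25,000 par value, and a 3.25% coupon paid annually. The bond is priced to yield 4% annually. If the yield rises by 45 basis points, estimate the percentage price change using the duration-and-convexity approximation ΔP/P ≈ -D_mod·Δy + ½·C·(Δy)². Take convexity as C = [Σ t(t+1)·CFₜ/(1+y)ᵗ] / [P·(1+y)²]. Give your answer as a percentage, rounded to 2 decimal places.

-2.36%

With y = 0.04:
  t   CF        PV=CF/(1+0.04)^t    t·PV        t(t+1)·PV
  1       812.50       781.2500       781.2500       1,562.5000
  2       812.50       751.2019     1,502.4038       4,507.2115
  3       812.50       722.3095     2,166.9286       8,667.7145
  4       812.50       694.5284     2,778.1136      13,890.5681
  5       812.50       667.8158     3,339.0789      20,034.4732
  6    25,812.50    20,399.9937   122,399.9622     856,799.7352
  Σ                 24,017.0993   132,967.7371     905,462.2026
P = 24,017.0993; D_Mac = 5.53638 yrs; D_mod = 5.32344 yrs; C = 34.85645.
Duration effect: -5.32344 × (+0.0045) = -0.023955
Convexity effect: 0.5 × 34.85645 × (0.0045)² = +0.0003529
ΔP/P ≈ -0.023955 + 0.0003529 = -0.023603 = -2.3603%.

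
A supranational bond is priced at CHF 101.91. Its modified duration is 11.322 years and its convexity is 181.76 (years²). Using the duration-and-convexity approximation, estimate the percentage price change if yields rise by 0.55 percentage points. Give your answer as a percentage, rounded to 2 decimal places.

-5.95%

Duration effect: -D_mod·Δy = -11.322 × (+0.0055) = -0.062271
Convexity effect: ½·C·(Δy)² = 0.5 × 181.76 × (0.0055)² = +0.00274912
ΔP/P ≈ -0.062271 + 0.00274912 = -0.05952188
= -5.952188%.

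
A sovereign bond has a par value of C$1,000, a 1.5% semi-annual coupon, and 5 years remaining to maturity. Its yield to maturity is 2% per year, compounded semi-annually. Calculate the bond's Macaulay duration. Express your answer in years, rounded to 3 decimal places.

4.833 years

Periodic yield y = 0.01. Discount each cash flow and weight by its period:
  t   CF        PV=CF/(1+0.01)^t    t·PV
  1         7.50         7.4257         7.4257
  2         7.50         7.3522        14.7044
  3         7.50         7.2794        21.8383
  4         7.50         7.2074        28.8294
  5         7.50         7.1360        35.6800
  6         7.50         7.0653        42.3920
  7         7.50         6.9954        48.9677
  8         7.50         6.9261        55.4090
  9         7.50         6.8575        61.7179
  10    1,007.50       912.0766     9,120.7661
  Σ                    976.3217     9,437.7306
Price P = Σ PV = 976.3217.
Macaulay duration = Σ(t·PV) / P = 9,437.7306 / 976.3217 = 9.66662 half-year periods.
In years: 9.66662 / 2 = 4.83331 years.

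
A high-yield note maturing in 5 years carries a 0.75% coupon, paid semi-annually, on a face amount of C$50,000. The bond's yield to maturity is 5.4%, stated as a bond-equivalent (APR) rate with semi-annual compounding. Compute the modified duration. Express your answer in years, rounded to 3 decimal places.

Periodic yield y = 0.027. First find Macaulay duration:
  t   CF        PV=CF/(1+0.027)^t    t·PV
  1       187.50       182.5706       182.5706
  2       187.50       177.7708       355.5416
  3       187.50       173.0972       519.2915
  4       187.50       168.5464       674.1856
  5       187.50       164.1153       820.5765
  6       187.50       159.8007       958.8041
  7       187.50       155.5995     1,089.1964
  8       187.50       151.5088     1,212.0700
  9       187.50       147.5256     1,327.7301
  10   50,187.50    38,449.5381   384,495.3808
  Σ                 39,930.0728   391,635.3471
P = 39,930.0728; Macaulay duration = 391,635.3471 / 39,930.0728 = 9.80803 half-year periods = 4.90401 years.
Modified duration = D_Mac / (1 + y) = 4.90401 / 1.027 = 4.77509 years.

4.775 years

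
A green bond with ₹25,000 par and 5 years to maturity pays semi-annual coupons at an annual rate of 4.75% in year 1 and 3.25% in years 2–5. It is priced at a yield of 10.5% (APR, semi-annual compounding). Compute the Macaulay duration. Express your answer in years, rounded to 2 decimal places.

4.51 years

Periodic yield y = 0.0525. Discount each cash flow and weight by its period:
  t   CF        PV=CF/(1+0.0525)^t    t·PV
  1       593.75       564.1330       564.1330
  2       593.75       535.9934     1,071.9867
  3       406.25       348.4392     1,045.3177
  4       406.25       331.0587     1,324.2346
  5       406.25       314.5450     1,572.7252
  6       406.25       298.8552     1,793.1309
  7       406.25       283.9479     1,987.6352
  8       406.25       269.7842     2,158.2737
  9       406.25       256.3270     2,306.9434
  10   25,406.25    15,230.6880   152,306.8802
  Σ                 18,433.7717   166,131.2608
Price P = Σ PV = 18,433.7717.
Macaulay duration = Σ(t·PV) / P = 166,131.2608 / 18,433.7717 = 9.01233 half-year periods.
In years: 9.01233 / 2 = 4.50617 years.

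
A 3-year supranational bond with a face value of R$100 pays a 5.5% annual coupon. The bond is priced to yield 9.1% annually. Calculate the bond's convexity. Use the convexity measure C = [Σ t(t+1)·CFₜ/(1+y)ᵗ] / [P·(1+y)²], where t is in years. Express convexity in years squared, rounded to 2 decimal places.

9.36

With y = 0.091:
  t   CF        PV=CF/(1+0.091)^t    t·PV        t(t+1)·PV
  1         5.50         5.0412         5.0412          10.0825
  2         5.50         4.6208         9.2415          27.7245
  3       105.50        81.2416       243.7247         974.8986
  Σ                     90.9036       258.0074       1,012.7057
P = 90.9036.
Convexity = Σ t(t+1)·PV / [P·(1+y)²] = 1,012.7057 / (90.9036 × 1.190281) = 9.35950.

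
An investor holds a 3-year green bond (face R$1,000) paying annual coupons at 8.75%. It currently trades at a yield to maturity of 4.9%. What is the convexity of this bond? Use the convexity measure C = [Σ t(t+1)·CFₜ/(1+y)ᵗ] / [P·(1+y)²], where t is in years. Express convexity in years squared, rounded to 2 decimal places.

With y = 0.049:
  t   CF        PV=CF/(1+0.049)^t    t·PV        t(t+1)·PV
  1        87.50        83.4128        83.4128         166.8255
  2        87.50        79.5165       159.0329         477.0988
  3     1,087.50       942.1126     2,826.3377      11,305.3509
  Σ                  1,105.0418     3,068.7834      11,949.2753
P = 1,105.0418.
Convexity = Σ t(t+1)·PV / [P·(1+y)²] = 11,949.2753 / (1,105.0418 × 1.100401) = 9.82679.

9.83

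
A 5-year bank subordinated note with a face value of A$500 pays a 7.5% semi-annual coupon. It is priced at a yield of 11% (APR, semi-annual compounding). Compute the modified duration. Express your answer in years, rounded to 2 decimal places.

Periodic yield y = 0.055. First find Macaulay duration:
  t   CF        PV=CF/(1+0.055)^t    t·PV
  1        18.75        17.7725        17.7725
  2        18.75        16.8460        33.6920
  3        18.75        15.9678        47.9033
  4        18.75        15.1353        60.5413
  5        18.75        14.3463        71.7313
  6        18.75        13.5984        81.5902
  7        18.75        12.8894        90.2261
  8        18.75        12.2175        97.7398
  9        18.75        11.5805       104.2249
  10      518.75       303.6921     3,036.9211
  Σ                    434.0458     3,642.3425
P = 434.0458; Macaulay duration = 3,642.3425 / 434.0458 = 8.39161 half-year periods = 4.19580 years.
Modified duration = D_Mac / (1 + y) = 4.19580 / 1.055 = 3.97707 years.

3.98 years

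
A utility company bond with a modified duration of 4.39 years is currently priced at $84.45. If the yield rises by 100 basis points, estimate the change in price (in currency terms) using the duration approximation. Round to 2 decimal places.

Duration approximation: ΔP/P ≈ -D_mod · Δy = -4.39 × (+0.01) = -0.043900.
ΔP ≈ 84.45 × (-0.043900) = -3.707355.

-$3.71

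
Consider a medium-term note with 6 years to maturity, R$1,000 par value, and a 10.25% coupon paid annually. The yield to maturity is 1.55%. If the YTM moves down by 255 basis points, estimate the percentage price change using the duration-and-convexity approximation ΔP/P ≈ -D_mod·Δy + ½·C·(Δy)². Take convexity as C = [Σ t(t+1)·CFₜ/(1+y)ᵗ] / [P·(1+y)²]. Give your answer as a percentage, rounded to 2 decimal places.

With y = 0.0155:
  t   CF        PV=CF/(1+0.0155)^t    t·PV        t(t+1)·PV
  1       102.50       100.9355       100.9355         201.8710
  2       102.50        99.3949       198.7898         596.3693
  3       102.50        97.8778       293.6333       1,174.5333
  4       102.50        96.3838       385.5353       1,927.6765
  5       102.50        94.9127       474.5634       2,847.3803
  6     1,102.50     1,005.3078     6,031.8465      42,222.9256
  Σ                  1,494.8124     7,485.3038      48,970.7560
P = 1,494.8124; D_Mac = 5.00752 yrs; D_mod = 4.93109 yrs; C = 31.76803.
Duration effect: -4.93109 × (-0.0255) = +0.125743
Convexity effect: 0.5 × 31.76803 × (-0.0255)² = +0.0103286
ΔP/P ≈ +0.125743 + 0.0103286 = +0.136071 = +13.6071%.

+13.61%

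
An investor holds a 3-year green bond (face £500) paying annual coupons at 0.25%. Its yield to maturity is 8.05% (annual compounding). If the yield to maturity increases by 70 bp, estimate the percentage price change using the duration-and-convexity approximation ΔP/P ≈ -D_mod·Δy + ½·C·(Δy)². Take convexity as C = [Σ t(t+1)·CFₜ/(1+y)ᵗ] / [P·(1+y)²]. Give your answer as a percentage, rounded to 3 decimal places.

-1.913%

With y = 0.0805:
  t   CF        PV=CF/(1+0.0805)^t    t·PV        t(t+1)·PV
  1         1.25         1.1569         1.1569           2.3137
  2         1.25         1.0707         2.1414           6.4241
  3       501.25       397.3563     1,192.0688       4,768.2753
  Σ                    399.5838     1,195.3671       4,777.0131
P = 399.5838; D_Mac = 2.99153 yrs; D_mod = 2.76865 yrs; C = 10.23998.
Duration effect: -2.76865 × (+0.007) = -0.019381
Convexity effect: 0.5 × 10.23998 × (0.007)² = +0.0002509
ΔP/P ≈ -0.019381 + 0.0002509 = -0.019130 = -1.9130%.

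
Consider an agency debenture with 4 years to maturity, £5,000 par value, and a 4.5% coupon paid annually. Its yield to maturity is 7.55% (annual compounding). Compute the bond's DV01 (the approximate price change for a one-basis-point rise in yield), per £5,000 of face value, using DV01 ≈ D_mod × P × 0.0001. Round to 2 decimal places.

£1.56

Periodic yield y = 0.0755.
  t   CF        PV=CF/(1+0.0755)^t    t·PV
  1       225.00       209.2050       209.2050
  2       225.00       194.5188       389.0377
  3       225.00       180.8636       542.5909
  4     5,225.00     3,905.2122    15,620.8487
  Σ                  4,489.7997    16,761.6824
P = 4,489.7997; D_Mac = 3.73328 yrs; D_mod = 3.47120 yrs.
DV01 ≈ 3.47120 × 4,489.7997 × 0.0001 = 1.558501.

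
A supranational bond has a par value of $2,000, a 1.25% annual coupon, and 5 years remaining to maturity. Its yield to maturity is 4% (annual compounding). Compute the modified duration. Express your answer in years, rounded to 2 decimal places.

4.68 years

Periodic yield y = 0.04. First find Macaulay duration:
  t   CF        PV=CF/(1+0.04)^t    t·PV
  1        25.00        24.0385        24.0385
  2        25.00        23.1139        46.2278
  3        25.00        22.2249        66.6747
  4        25.00        21.3701        85.4804
  5     2,025.00     1,664.4024     8,322.0120
  Σ                  1,755.1498     8,544.4334
P = 1,755.1498; Macaulay duration = 8,544.4334 / 1,755.1498 = 4.86821 years.
Modified duration = D_Mac / (1 + y) = 4.86821 / 1.04 = 4.68097 years.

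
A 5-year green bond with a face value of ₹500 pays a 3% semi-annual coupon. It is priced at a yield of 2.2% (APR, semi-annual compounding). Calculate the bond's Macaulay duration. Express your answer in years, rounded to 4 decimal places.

Periodic yield y = 0.011. Discount each cash flow and weight by its period:
  t   CF        PV=CF/(1+0.011)^t    t·PV
  1         7.50         7.4184         7.4184
  2         7.50         7.3377        14.6754
  3         7.50         7.2578        21.7735
  4         7.50         7.1789        28.7155
  5         7.50         7.1008        35.5039
  6         7.50         7.0235        42.1411
  7         7.50         6.9471        48.6297
  8         7.50         6.8715        54.9721
  9         7.50         6.7967        61.1707
  10      507.50       454.9090     4,549.0896
  Σ                    518.8414     4,864.0898
Price P = Σ PV = 518.8414.
Macaulay duration = Σ(t·PV) / P = 4,864.0898 / 518.8414 = 9.37491 half-year periods.
In years: 9.37491 / 2 = 4.68745 years.

4.6875 years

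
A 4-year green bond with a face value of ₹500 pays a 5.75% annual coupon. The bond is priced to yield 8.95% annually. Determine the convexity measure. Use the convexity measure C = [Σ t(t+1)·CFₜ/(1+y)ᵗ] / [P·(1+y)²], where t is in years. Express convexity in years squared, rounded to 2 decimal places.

14.98

With y = 0.0895:
  t   CF        PV=CF/(1+0.0895)^t    t·PV        t(t+1)·PV
  1        28.75        26.3883        26.3883          52.7765
  2        28.75        24.2205        48.4410         145.3231
  3        28.75        22.2309        66.6926         266.7702
  4       528.75       375.2679     1,501.0717       7,505.3584
  Σ                    448.1075     1,642.5935       7,970.2283
P = 448.1075.
Convexity = Σ t(t+1)·PV / [P·(1+y)²] = 7,970.2283 / (448.1075 × 1.187010) = 14.98422.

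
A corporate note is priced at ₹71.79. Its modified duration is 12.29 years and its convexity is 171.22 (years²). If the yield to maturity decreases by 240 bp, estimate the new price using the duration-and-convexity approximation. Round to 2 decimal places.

Duration effect: -D_mod·Δy = -12.29 × (-0.024) = +0.294960
Convexity effect: ½·C·(Δy)² = 0.5 × 171.22 × (-0.024)² = +0.04931136
ΔP/P ≈ +0.294960 + 0.04931136 = +0.34427136
New price ≈ 71.79 × (1 + 0.34427136) = 96.5052409344.

₹96.51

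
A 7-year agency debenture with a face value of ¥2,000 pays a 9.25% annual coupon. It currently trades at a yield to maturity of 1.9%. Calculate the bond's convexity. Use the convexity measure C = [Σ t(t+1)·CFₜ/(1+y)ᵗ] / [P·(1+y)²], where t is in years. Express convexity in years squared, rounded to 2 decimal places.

With y = 0.019:
  t   CF        PV=CF/(1+0.019)^t    t·PV        t(t+1)·PV
  1       185.00       181.5505       181.5505         363.1011
  2       185.00       178.1654       356.3308       1,068.9924
  3       185.00       174.8434       524.5301       2,098.1205
  4       185.00       171.5833       686.3332       3,431.6658
  5       185.00       168.3840       841.9200       5,051.5198
  6       185.00       165.2444       991.4661       6,940.2628
  7     2,185.00     1,915.2795    13,406.9563     107,255.6503
  Σ                  2,955.0504    16,989.0870     126,209.3126
P = 2,955.0504.
Convexity = Σ t(t+1)·PV / [P·(1+y)²] = 126,209.3126 / (2,955.0504 × 1.038361) = 41.13184.

41.13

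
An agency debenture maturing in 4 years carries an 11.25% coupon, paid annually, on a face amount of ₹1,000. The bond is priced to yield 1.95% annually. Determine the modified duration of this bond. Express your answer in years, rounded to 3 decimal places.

Periodic yield y = 0.0195. First find Macaulay duration:
  t   CF        PV=CF/(1+0.0195)^t    t·PV
  1       112.50       110.3482       110.3482
  2       112.50       108.2376       216.4752
  3       112.50       106.1673       318.5019
  4     1,112.50     1,029.7958     4,119.1830
  Σ                  1,354.5489     4,764.5083
P = 1,354.5489; Macaulay duration = 4,764.5083 / 1,354.5489 = 3.51741 years.
Modified duration = D_Mac / (1 + y) = 3.51741 / 1.0195 = 3.45014 years.

3.450 years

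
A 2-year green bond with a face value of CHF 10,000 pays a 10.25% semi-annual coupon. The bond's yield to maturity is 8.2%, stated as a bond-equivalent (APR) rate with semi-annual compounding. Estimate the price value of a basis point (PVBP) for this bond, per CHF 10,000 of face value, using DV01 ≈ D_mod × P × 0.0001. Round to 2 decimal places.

Periodic yield y = 0.041.
  t   CF        PV=CF/(1+0.041)^t    t·PV
  1       512.50       492.3151       492.3151
  2       512.50       472.9252       945.8503
  3       512.50       454.2989     1,362.8967
  4    10,512.50     8,951.6499    35,806.5998
  Σ                 10,371.1891    38,607.6619
P = 10,371.1891; D_Mac = 3.72259 half-year periods = 1.86129 yrs; D_mod = 1.78799 yrs.
DV01 ≈ 1.78799 × 10,371.1891 × 0.0001 = 1.854355.

CHF 1.85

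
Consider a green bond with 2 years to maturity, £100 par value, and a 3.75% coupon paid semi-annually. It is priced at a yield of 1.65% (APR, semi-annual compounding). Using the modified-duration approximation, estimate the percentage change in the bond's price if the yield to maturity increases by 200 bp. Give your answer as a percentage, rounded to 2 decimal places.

-3.86%

Periodic yield y = 0.00825. Modified duration first:
  t   CF        PV=CF/(1+0.00825)^t    t·PV
  1        1.875         1.8597         1.8597
  2        1.875         1.8444         3.6889
  3        1.875         1.8293         5.4880
  4      101.875        98.5813       394.3253
  Σ                    104.1148       405.3619
P = 104.1148; D_Mac = 3.89341 half-year periods = 1.94671 yrs; D_mod = 1.94671/(1+0.00825) = 1.93078 yrs.
ΔP/P ≈ -D_mod · Δy = -1.93078 × (+0.02) = -0.038616 = -3.8616%.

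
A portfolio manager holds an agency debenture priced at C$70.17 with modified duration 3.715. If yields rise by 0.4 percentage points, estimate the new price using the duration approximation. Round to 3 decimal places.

Duration approximation: ΔP/P ≈ -D_mod · Δy = -3.715 × (+0.004) = -0.014860.
New price ≈ 70.17 × (1 - 0.014860) = 69.1272738.

C$69.127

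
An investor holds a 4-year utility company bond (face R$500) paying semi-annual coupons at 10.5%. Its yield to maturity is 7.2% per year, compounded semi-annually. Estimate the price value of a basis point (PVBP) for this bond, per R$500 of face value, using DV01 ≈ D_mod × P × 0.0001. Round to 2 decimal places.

Periodic yield y = 0.036.
  t   CF        PV=CF/(1+0.036)^t    t·PV
  1        26.25        25.3378        25.3378
  2        26.25        24.4574        48.9147
  3        26.25        23.6075        70.8225
  4        26.25        22.7872        91.1487
  5        26.25        21.9953       109.9767
  6        26.25        21.2310       127.3861
  7        26.25        20.4933       143.4528
  8       526.25       396.5647     3,172.5177
  Σ                    556.4742     3,789.5570
P = 556.4742; D_Mac = 6.80994 half-year periods = 3.40497 yrs; D_mod = 3.28665 yrs.
DV01 ≈ 3.28665 × 556.4742 × 0.0001 = 0.182894.

R$0.18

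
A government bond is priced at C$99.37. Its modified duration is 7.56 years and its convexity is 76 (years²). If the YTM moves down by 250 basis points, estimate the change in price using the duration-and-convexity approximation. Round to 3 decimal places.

Duration effect: -D_mod·Δy = -7.56 × (-0.025) = +0.189000
Convexity effect: ½·C·(Δy)² = 0.5 × 76 × (-0.025)² = +0.0237500
ΔP/P ≈ +0.189000 + 0.0237500 = +0.212750
ΔP ≈ 99.37 × (+0.212750) = +21.1409675.

+C$21.141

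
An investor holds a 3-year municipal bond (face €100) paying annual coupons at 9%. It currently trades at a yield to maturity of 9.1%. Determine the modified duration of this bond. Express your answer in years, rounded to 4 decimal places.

Periodic yield y = 0.091. First find Macaulay duration:
  t   CF        PV=CF/(1+0.091)^t    t·PV
  1         9.00         8.2493         8.2493
  2         9.00         7.5612        15.1225
  3       109.00        83.9368       251.8103
  Σ                     99.7473       275.1821
P = 99.7473; Macaulay duration = 275.1821 / 99.7473 = 2.75879 years.
Modified duration = D_Mac / (1 + y) = 2.75879 / 1.091 = 2.52868 years.

2.5287 years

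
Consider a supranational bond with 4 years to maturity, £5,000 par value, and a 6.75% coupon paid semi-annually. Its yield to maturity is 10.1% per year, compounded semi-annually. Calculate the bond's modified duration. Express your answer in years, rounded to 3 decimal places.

Periodic yield y = 0.0505. First find Macaulay duration:
  t   CF        PV=CF/(1+0.0505)^t    t·PV
  1       168.75       160.6378       160.6378
  2       168.75       152.9156       305.8311
  3       168.75       145.5645       436.6936
  4       168.75       138.5669       554.2677
  5       168.75       131.9057       659.5284
  6       168.75       125.5647       753.3880
  7       168.75       119.5285       836.6993
  8     5,168.75     3,485.1147    27,880.9174
  Σ                  4,459.7983    31,587.9633
P = 4,459.7983; Macaulay duration = 31,587.9633 / 4,459.7983 = 7.08282 half-year periods = 3.54141 years.
Modified duration = D_Mac / (1 + y) = 3.54141 / 1.0505 = 3.37117 years.

3.371 years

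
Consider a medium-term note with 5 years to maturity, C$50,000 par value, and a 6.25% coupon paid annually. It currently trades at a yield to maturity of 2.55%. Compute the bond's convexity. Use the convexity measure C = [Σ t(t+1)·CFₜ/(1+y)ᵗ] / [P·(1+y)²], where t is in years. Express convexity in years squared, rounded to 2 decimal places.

With y = 0.0255:
  t   CF        PV=CF/(1+0.0255)^t    t·PV        t(t+1)·PV
  1     3,125.00     3,047.2940     3,047.2940       6,094.5880
  2     3,125.00     2,971.5202     5,943.0405      17,829.1214
  3     3,125.00     2,897.6307     8,692.8920      34,771.5679
  4     3,125.00     2,825.5784    11,302.3136      56,511.5681
  5    53,125.00    46,840.4026   234,202.0132   1,405,212.0790
  Σ                 58,582.4259   263,187.5532   1,520,418.9244
P = 58,582.4259.
Convexity = Σ t(t+1)·PV / [P·(1+y)²] = 1,520,418.9244 / (58,582.4259 × 1.051650) = 24.67883.

24.68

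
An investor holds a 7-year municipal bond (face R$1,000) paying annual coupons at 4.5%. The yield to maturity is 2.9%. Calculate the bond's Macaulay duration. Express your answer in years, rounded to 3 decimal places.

Periodic yield y = 0.029. Discount each cash flow and weight by its year:
  t   CF        PV=CF/(1+0.029)^t    t·PV
  1        45.00        43.7318        43.7318
  2        45.00        42.4993        84.9986
  3        45.00        41.3016       123.9047
  4        45.00        40.1376       160.5503
  5        45.00        39.0064       195.0319
  6        45.00        37.9071       227.4424
  7     1,045.00       855.4776     5,988.3435
  Σ                  1,100.0613     6,824.0032
Price P = Σ PV = 1,100.0613.
Macaulay duration = Σ(t·PV) / P = 6,824.0032 / 1,100.0613 = 6.20329 years.

6.203 years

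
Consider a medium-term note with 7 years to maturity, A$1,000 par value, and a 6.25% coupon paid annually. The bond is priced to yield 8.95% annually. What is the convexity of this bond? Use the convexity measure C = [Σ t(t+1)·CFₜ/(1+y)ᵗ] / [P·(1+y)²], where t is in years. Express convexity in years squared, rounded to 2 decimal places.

36.42

With y = 0.0895:
  t   CF        PV=CF/(1+0.0895)^t    t·PV        t(t+1)·PV
  1        62.50        57.3658        57.3658         114.7315
  2        62.50        52.6533       105.3066         315.9198
  3        62.50        48.3279       144.9838         579.9353
  4        62.50        44.3579       177.4316         887.1582
  5        62.50        40.7140       203.5700       1,221.4202
  6        62.50        37.3694       224.2167       1,569.5166
  7     1,062.50       583.0936     4,081.6554      32,653.2433
  Σ                    863.8820     4,994.5299      37,341.9248
P = 863.8820.
Convexity = Σ t(t+1)·PV / [P·(1+y)²] = 37,341.9248 / (863.8820 × 1.187010) = 36.41563.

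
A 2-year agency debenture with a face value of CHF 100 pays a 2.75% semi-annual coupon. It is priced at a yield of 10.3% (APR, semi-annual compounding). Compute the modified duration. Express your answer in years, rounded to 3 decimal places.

Periodic yield y = 0.0515. First find Macaulay duration:
  t   CF        PV=CF/(1+0.0515)^t    t·PV
  1        1.375         1.3077         1.3077
  2        1.375         1.2436         2.4872
  3        1.375         1.1827         3.5481
  4      101.375        82.9266       331.7063
  Σ                     86.6605       339.0493
P = 86.6605; Macaulay duration = 339.0493 / 86.6605 = 3.91238 half-year periods = 1.95619 years.
Modified duration = D_Mac / (1 + y) = 1.95619 / 1.0515 = 1.86038 years.

1.860 years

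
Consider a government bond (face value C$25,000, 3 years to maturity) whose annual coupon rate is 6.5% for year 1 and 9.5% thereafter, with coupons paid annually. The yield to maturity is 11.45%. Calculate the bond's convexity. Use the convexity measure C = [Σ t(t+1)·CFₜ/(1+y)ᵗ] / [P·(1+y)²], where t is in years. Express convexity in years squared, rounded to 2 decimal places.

With y = 0.1145:
  t   CF        PV=CF/(1+0.1145)^t    t·PV        t(t+1)·PV
  1     1,625.00     1,458.0529     1,458.0529       2,916.1059
  2     2,375.00     1,912.0686     3,824.1372      11,472.4116
  3    27,375.00    19,774.8824    59,324.6472     237,298.5888
  Σ                 23,145.0039    64,606.8373     251,687.1062
P = 23,145.0039.
Convexity = Σ t(t+1)·PV / [P·(1+y)²] = 251,687.1062 / (23,145.0039 × 1.242110) = 8.75475.

8.75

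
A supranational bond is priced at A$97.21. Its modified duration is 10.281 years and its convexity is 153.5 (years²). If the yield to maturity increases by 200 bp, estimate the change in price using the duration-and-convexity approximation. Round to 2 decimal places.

-A$17.00

Duration effect: -D_mod·Δy = -10.281 × (+0.02) = -0.205620
Convexity effect: ½·C·(Δy)² = 0.5 × 153.5 × (0.02)² = +0.0307000
ΔP/P ≈ -0.205620 + 0.0307000 = -0.174920
ΔP ≈ 97.21 × (-0.174920) = -17.0039732.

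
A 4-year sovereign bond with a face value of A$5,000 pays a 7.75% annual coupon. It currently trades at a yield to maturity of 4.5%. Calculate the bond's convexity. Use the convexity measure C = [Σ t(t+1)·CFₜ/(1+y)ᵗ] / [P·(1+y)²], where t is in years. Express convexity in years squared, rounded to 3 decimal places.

15.959

With y = 0.045:
  t   CF        PV=CF/(1+0.045)^t    t·PV        t(t+1)·PV
  1       387.50       370.8134       370.8134         741.6268
  2       387.50       354.8454       709.6907       2,129.0721
  3       387.50       339.5649     1,018.6948       4,074.7792
  4     5,387.50     4,517.7492    18,070.9970      90,354.9848
  Σ                  5,582.9729    20,170.1959      97,300.4629
P = 5,582.9729.
Convexity = Σ t(t+1)·PV / [P·(1+y)²] = 97,300.4629 / (5,582.9729 × 1.092025) = 15.95941.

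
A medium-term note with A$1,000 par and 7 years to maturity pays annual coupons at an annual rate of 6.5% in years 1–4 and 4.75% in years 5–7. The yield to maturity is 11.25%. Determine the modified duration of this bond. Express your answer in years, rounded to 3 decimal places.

Periodic yield y = 0.1125. First find Macaulay duration:
  t   CF        PV=CF/(1+0.1125)^t    t·PV
  1        65.00        58.4270        58.4270
  2        65.00        52.5186       105.0372
  3        65.00        47.2077       141.6232
  4        65.00        42.4339       169.7357
  5        47.50        27.8736       139.3681
  6        47.50        25.0549       150.3297
  7     1,047.50       496.6540     3,476.5777
  Σ                    750.1698     4,241.0987
P = 750.1698; Macaulay duration = 4,241.0987 / 750.1698 = 5.65352 years.
Modified duration = D_Mac / (1 + y) = 5.65352 / 1.1125 = 5.08181 years.

5.082 years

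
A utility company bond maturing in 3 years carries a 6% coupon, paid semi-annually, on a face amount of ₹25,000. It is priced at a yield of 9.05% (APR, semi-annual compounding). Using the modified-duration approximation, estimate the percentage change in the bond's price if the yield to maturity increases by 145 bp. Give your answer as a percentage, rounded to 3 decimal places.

-3.856%

Periodic yield y = 0.04525. Modified duration first:
  t   CF        PV=CF/(1+0.04525)^t    t·PV
  1       750.00       717.5317       717.5317
  2       750.00       686.4690     1,372.9379
  3       750.00       656.7510     1,970.2530
  4       750.00       628.3195     2,513.2781
  5       750.00       601.1189     3,005.5945
  6    25,750.00    19,744.9563   118,469.7376
  Σ                 23,035.1463   128,049.3328
P = 23,035.1463; D_Mac = 5.55887 half-year periods = 2.77943 yrs; D_mod = 2.77943/(1+0.04525) = 2.65911 yrs.
ΔP/P ≈ -D_mod · Δy = -2.65911 × (+0.0145) = -0.038557 = -3.8557%.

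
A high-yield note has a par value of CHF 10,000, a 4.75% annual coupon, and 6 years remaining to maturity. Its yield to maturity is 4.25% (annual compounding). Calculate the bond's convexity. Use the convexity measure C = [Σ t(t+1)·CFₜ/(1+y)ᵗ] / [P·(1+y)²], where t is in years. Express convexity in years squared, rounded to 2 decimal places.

With y = 0.0425:
  t   CF        PV=CF/(1+0.0425)^t    t·PV        t(t+1)·PV
  1       475.00       455.6355       455.6355         911.2710
  2       475.00       437.0604       874.1208       2,622.3625
  3       475.00       419.2426     1,257.7278       5,030.9114
  4       475.00       402.1512     1,608.6047       8,043.0237
  5       475.00       385.7565     1,928.7827      11,572.6960
  6    10,475.00     8,160.1408    48,960.8445     342,725.9115
  Σ                 10,259.9870    55,085.7161     370,906.1762
P = 10,259.9870.
Convexity = Σ t(t+1)·PV / [P·(1+y)²] = 370,906.1762 / (10,259.9870 × 1.086806) = 33.26328.

33.26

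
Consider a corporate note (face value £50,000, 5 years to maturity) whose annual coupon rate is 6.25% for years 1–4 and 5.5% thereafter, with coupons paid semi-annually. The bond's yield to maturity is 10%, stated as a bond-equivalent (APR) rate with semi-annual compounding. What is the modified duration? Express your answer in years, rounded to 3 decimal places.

4.101 years

Periodic yield y = 0.05. First find Macaulay duration:
  t   CF        PV=CF/(1+0.05)^t    t·PV
  1     1,562.50     1,488.0952     1,488.0952
  2     1,562.50     1,417.2336     2,834.4671
  3     1,562.50     1,349.7462     4,049.2387
  4     1,562.50     1,285.4726     5,141.8905
  5     1,562.50     1,224.2596     6,121.2982
  6     1,562.50     1,165.9616     6,995.7693
  7     1,562.50     1,110.4396     7,773.0770
  8     1,562.50     1,057.5615     8,460.4920
  9     1,375.00       886.3373     7,977.0353
  10   51,375.00    31,539.7934   315,397.9340
  Σ                 42,524.9006   366,239.2975
P = 42,524.9006; Macaulay duration = 366,239.2975 / 42,524.9006 = 8.61235 half-year periods = 4.30617 years.
Modified duration = D_Mac / (1 + y) = 4.30617 / 1.05 = 4.10112 years.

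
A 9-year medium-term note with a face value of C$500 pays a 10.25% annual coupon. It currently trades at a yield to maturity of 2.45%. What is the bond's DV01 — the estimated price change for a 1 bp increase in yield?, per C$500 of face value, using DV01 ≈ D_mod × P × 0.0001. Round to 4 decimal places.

C$0.5467

Periodic yield y = 0.0245.
  t   CF        PV=CF/(1+0.0245)^t    t·PV
  1        51.25        50.0244        50.0244
  2        51.25        48.8281        97.6562
  3        51.25        47.6604       142.9813
  4        51.25        46.5207       186.0827
  5        51.25        45.4082       227.0409
  6        51.25        44.3223       265.9337
  7        51.25        43.2624       302.8365
  8        51.25        42.2278       337.8222
  9       551.25       443.3441     3,990.0969
  Σ                    811.5983     5,600.4748
P = 811.5983; D_Mac = 6.90055 yrs; D_mod = 6.73553 yrs.
DV01 ≈ 6.73553 × 811.5983 × 0.0001 = 0.546654.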